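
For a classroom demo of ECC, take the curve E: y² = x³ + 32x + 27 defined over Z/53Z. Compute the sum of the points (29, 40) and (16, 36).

(52, 10)

(29, 40) + (16, 36). λ = (36 - 40)/(16 - 29) ≡ 49/40 mod 53. 40⁻¹ ≡ 4 (mod 53), so λ ≡ 37.
  x = λ² - 29 - 16 = 1369 - 45 ≡ 52; y = λ·(29 - 52) - 40 ≡ 10. → (52, 10)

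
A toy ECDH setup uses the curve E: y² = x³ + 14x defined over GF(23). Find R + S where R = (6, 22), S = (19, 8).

(6, 22) + (19, 8). λ = (8 - 22)/(19 - 6) ≡ 9/13 mod 23. 13⁻¹ ≡ 16 (mod 23) since 13·16 = 208 ≡ 1, so λ ≡ 6.
  x = λ² - 6 - 19 = 36 - 25 ≡ 11; y = λ·(6 - 11) - 22 ≡ 17. → (11, 17)

(11, 17)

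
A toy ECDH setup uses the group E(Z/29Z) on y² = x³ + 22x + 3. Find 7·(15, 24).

Write Q = (15, 24).
Double-and-add on 7 = (111)₂. Start with Q = (15, 24) for the leading 1-bit.
double: tangent at (15, 24): λ = (3·15² + 22)/(2·24) ≡ 1/19. 19⁻¹ ≡ 26 (mod 29), so λ ≡ 1·26 ≡ 26.
  x = λ² - 15 - 15 = 676 - 30 ≡ 8; y = λ·(15 - 8) - 24 ≡ 13. → (8, 13)
add Q: (8, 13) + (15, 24). λ = (24 - 13)/(15 - 8) ≡ 11/7 mod 29. 7⁻¹ ≡ 25 (mod 29), so λ ≡ 14.
  x = λ² - 8 - 15 = 196 - 23 ≡ 28; y = λ·(8 - 28) - 13 ≡ 26. → (28, 26)
double: tangent at (28, 26): λ = (3·28² + 22)/(2·26) ≡ 25/23. 23⁻¹ ≡ 24 (mod 29), so λ ≡ 25·24 ≡ 20.
  x = λ² - 28 - 28 = 400 - 56 ≡ 25; y = λ·(28 - 25) - 26 ≡ 5. → (25, 5)
add Q: (25, 5) + (15, 24). λ = (24 - 5)/(15 - 25) ≡ 19/19 mod 29. 19⁻¹ ≡ 26 (mod 29), so λ ≡ 1.
  x = λ² - 25 - 15 = 1 - 40 ≡ 19; y = λ·(25 - 19) - 5 ≡ 1. → (19, 1)

(19, 1)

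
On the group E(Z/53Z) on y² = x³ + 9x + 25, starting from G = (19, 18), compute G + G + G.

Repeated addition: build up to 3G.
2G: tangent at (19, 18): λ = (3·19² + 9)/(2·18) ≡ 32/36. 36⁻¹ ≡ 28 (mod 53) since 36·28 = 1008 ≡ 1, so λ ≡ 32·28 ≡ 48.
  x = λ² - 19 - 19 = 2304 - 38 ≡ 40; y = λ·(19 - 40) - 18 ≡ 34. → (40, 34)
3G: (40, 34) + (19, 18). λ = (18 - 34)/(19 - 40) ≡ 37/32 mod 53. 32⁻¹ ≡ 5 (mod 53) since 32·5 = 160 ≡ 1, so λ ≡ 26.
  x = λ² - 40 - 19 = 676 - 59 ≡ 34; y = λ·(40 - 34) - 34 ≡ 16. → (34, 16)

(34, 16)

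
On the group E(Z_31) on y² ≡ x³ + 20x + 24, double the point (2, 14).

tangent at (2, 14): λ = (3·2² + 20)/(2·14) ≡ 1/28. 28⁻¹ ≡ 10 (mod 31) since 28·10 = 280 ≡ 1, so λ ≡ 1·10 ≡ 10.
  x = λ² - 2 - 2 = 100 - 4 ≡ 3; y = λ·(2 - 3) - 14 ≡ 7. → (3, 7)

(3, 7)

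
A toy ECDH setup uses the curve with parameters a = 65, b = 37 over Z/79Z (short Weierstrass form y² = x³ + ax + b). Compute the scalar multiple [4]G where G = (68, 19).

(8, 68)

Double-and-add on 4 = (100)₂. Start with G = (68, 19) for the leading 1-bit.
double: tangent at (68, 19): λ = (3·68² + 65)/(2·19) ≡ 33/38. 38⁻¹ ≡ 52 (mod 79), so λ ≡ 33·52 ≡ 57.
  x = λ² - 68 - 68 = 3249 - 136 ≡ 32; y = λ·(68 - 32) - 19 ≡ 58. → (32, 58)
double: tangent at (32, 58): λ = (3·32² + 65)/(2·58) ≡ 56/37. 37⁻¹ ≡ 47 (mod 79) since 37·47 = 1739 ≡ 1, so λ ≡ 56·47 ≡ 25.
  x = λ² - 32 - 32 = 625 - 64 ≡ 8; y = λ·(32 - 8) - 58 ≡ 68. → (8, 68)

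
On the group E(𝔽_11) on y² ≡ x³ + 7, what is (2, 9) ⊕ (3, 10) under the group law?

(7, 8)

(2, 9) + (3, 10). λ = (10 - 9)/(3 - 2) ≡ 1/1 mod 11. 1⁻¹ ≡ 1 (mod 11) since 1·1 = 1 ≡ 1, so λ ≡ 1.
  x = λ² - 2 - 3 = 1 - 5 ≡ 7; y = λ·(2 - 7) - 9 ≡ 8. → (7, 8)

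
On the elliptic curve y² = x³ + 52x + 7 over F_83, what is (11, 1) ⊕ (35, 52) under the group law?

(48, 76)

(11, 1) + (35, 52). λ = (52 - 1)/(35 - 11) ≡ 51/24 mod 83. 24⁻¹ ≡ 45 (mod 83) since 24·45 = 1080 ≡ 1, so λ ≡ 54.
  x = λ² - 11 - 35 = 2916 - 46 ≡ 48; y = λ·(11 - 48) - 1 ≡ 76. → (48, 76)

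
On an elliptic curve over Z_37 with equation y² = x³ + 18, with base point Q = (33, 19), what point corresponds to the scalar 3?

Repeated addition: build up to 3Q.
2Q: tangent at (33, 19): λ = (3·33² + 0)/(2·19) ≡ 11/1. 1⁻¹ ≡ 1 (mod 37), so λ ≡ 11·1 ≡ 11.
  x = λ² - 33 - 33 = 121 - 66 ≡ 18; y = λ·(33 - 18) - 19 ≡ 35. → (18, 35)
3Q: (18, 35) + (33, 19). λ = (19 - 35)/(33 - 18) ≡ 21/15 mod 37. 15⁻¹ ≡ 5 (mod 37) since 15·5 = 75 ≡ 1, so λ ≡ 31.
  x = λ² - 18 - 33 = 961 - 51 ≡ 22; y = λ·(18 - 22) - 35 ≡ 26. → (22, 26)

(22, 26)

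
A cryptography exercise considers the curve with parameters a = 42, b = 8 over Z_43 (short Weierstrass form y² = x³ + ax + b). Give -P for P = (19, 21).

-(19, 21) = (19, -21 mod 43) = (19, 22).

(19, 22)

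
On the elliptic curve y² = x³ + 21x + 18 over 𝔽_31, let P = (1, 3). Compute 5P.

(5, 0)

Double-and-add on 5 = (101)₂. Start with P = (1, 3) for the leading 1-bit.
double: tangent at (1, 3): λ = (3·1² + 21)/(2·3) ≡ 24/6. 6⁻¹ ≡ 26 (mod 31) since 6·26 = 156 ≡ 1, so λ ≡ 24·26 ≡ 4.
  x = λ² - 1 - 1 = 16 - 2 ≡ 14; y = λ·(1 - 14) - 3 ≡ 7. → (14, 7)
double: tangent at (14, 7): λ = (3·14² + 21)/(2·7) ≡ 20/14. 14⁻¹ ≡ 20 (mod 31) since 14·20 = 280 ≡ 1, so λ ≡ 20·20 ≡ 28.
  x = λ² - 14 - 14 = 784 - 28 ≡ 12; y = λ·(14 - 12) - 7 ≡ 18. → (12, 18)
add P: (12, 18) + (1, 3). λ = (3 - 18)/(1 - 12) ≡ 16/20 mod 31. 20⁻¹ ≡ 14 (mod 31), so λ ≡ 7.
  x = λ² - 12 - 1 = 49 - 13 ≡ 5; y = λ·(12 - 5) - 18 ≡ 0. → (5, 0)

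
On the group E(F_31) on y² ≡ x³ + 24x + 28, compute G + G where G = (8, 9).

tangent at (8, 9): λ = (3·8² + 24)/(2·9) ≡ 30/18. 18⁻¹ ≡ 19 (mod 31) since 18·19 = 342 ≡ 1, so λ ≡ 30·19 ≡ 12.
  x = λ² - 8 - 8 = 144 - 16 ≡ 4; y = λ·(8 - 4) - 9 ≡ 8. → (4, 8)

(4, 8)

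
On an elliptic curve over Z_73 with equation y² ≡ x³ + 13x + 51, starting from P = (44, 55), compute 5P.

(41, 3)

Double-and-add on 5 = (101)₂. Start with P = (44, 55) for the leading 1-bit.
double: tangent at (44, 55): λ = (3·44² + 13)/(2·55) ≡ 54/37. 37⁻¹ ≡ 2 (mod 73) since 37·2 = 74 ≡ 1, so λ ≡ 54·2 ≡ 35.
  x = λ² - 44 - 44 = 1225 - 88 ≡ 42; y = λ·(44 - 42) - 55 ≡ 15. → (42, 15)
double: tangent at (42, 15): λ = (3·42² + 13)/(2·15) ≡ 49/30. 30⁻¹ ≡ 56 (mod 73) since 30·56 = 1680 ≡ 1, so λ ≡ 49·56 ≡ 43.
  x = λ² - 42 - 42 = 1849 - 84 ≡ 13; y = λ·(42 - 13) - 15 ≡ 64. → (13, 64)
add P: (13, 64) + (44, 55). λ = (55 - 64)/(44 - 13) ≡ 64/31 mod 73. 31⁻¹ ≡ 33 (mod 73), so λ ≡ 68.
  x = λ² - 13 - 44 = 4624 - 57 ≡ 41; y = λ·(13 - 41) - 64 ≡ 3. → (41, 3)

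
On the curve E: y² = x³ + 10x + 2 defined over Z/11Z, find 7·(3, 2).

Write Q = (3, 2).
Double-and-add on 7 = (111)₂. Start with Q = (3, 2) for the leading 1-bit.
double: tangent at (3, 2): λ = (3·3² + 10)/(2·2) ≡ 4/4. 4⁻¹ ≡ 3 (mod 11), so λ ≡ 4·3 ≡ 1.
  x = λ² - 3 - 3 = 1 - 6 ≡ 6; y = λ·(3 - 6) - 2 ≡ 6. → (6, 6)
add Q: (6, 6) + (3, 2). λ = (2 - 6)/(3 - 6) ≡ 7/8 mod 11. 8⁻¹ ≡ 7 (mod 11) since 8·7 = 56 ≡ 1, so λ ≡ 5.
  x = λ² - 6 - 3 = 25 - 9 ≡ 5; y = λ·(6 - 5) - 6 ≡ 10. → (5, 10)
double: tangent at (5, 10): λ = (3·5² + 10)/(2·10) ≡ 8/9. 9⁻¹ ≡ 5 (mod 11) since 9·5 = 45 ≡ 1, so λ ≡ 8·5 ≡ 7.
  x = λ² - 5 - 5 = 49 - 10 ≡ 6; y = λ·(5 - 6) - 10 ≡ 5. → (6, 5)
add Q: (6, 5) + (3, 2). λ = (2 - 5)/(3 - 6) ≡ 8/8 mod 11. 8⁻¹ ≡ 7 (mod 11) since 8·7 = 56 ≡ 1, so λ ≡ 1.
  x = λ² - 6 - 3 = 1 - 9 ≡ 3; y = λ·(6 - 3) - 5 ≡ 9. → (3, 9)

(3, 9)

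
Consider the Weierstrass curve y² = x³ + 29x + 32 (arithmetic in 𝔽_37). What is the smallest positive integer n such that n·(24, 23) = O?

2P: tangent at (24, 23): λ = (3·24² + 29)/(2·23) ≡ 18/9. 9⁻¹ ≡ 33 (mod 37), so λ ≡ 18·33 ≡ 2.
  x = λ² - 24 - 24 = 4 - 48 ≡ 30; y = λ·(24 - 30) - 23 ≡ 2. → (30, 2)
3P: (30, 2) + (24, 23). λ = (23 - 2)/(24 - 30) ≡ 21/31 mod 37. 31⁻¹ ≡ 6 (mod 37) since 31·6 = 186 ≡ 1, so λ ≡ 15.
  x = λ² - 30 - 24 = 225 - 54 ≡ 23; y = λ·(30 - 23) - 2 ≡ 29. → (23, 29)
4P: (23, 29) + (24, 23). λ = (23 - 29)/(24 - 23) ≡ 31/1 mod 37. 1⁻¹ ≡ 1 (mod 37), so λ ≡ 31.
  x = λ² - 23 - 24 = 961 - 47 ≡ 26; y = λ·(23 - 26) - 29 ≡ 26. → (26, 26)
5P: (26, 26) + (24, 23). λ = (23 - 26)/(24 - 26) ≡ 34/35 mod 37. 35⁻¹ ≡ 18 (mod 37), so λ ≡ 20.
  x = λ² - 26 - 24 = 400 - 50 ≡ 17; y = λ·(26 - 17) - 26 ≡ 6. → (17, 6)
6P: (17, 6) + (24, 23). λ = (23 - 6)/(24 - 17) ≡ 17/7 mod 37. 7⁻¹ ≡ 16 (mod 37) since 7·16 = 112 ≡ 1, so λ ≡ 13.
  x = λ² - 17 - 24 = 169 - 41 ≡ 17; y = λ·(17 - 17) - 6 ≡ 31. → (17, 31)
7P: (17, 31) + (24, 23). λ = (23 - 31)/(24 - 17) ≡ 29/7 mod 37. 7⁻¹ ≡ 16 (mod 37) since 7·16 = 112 ≡ 1, so λ ≡ 20.
  x = λ² - 17 - 24 = 400 - 41 ≡ 26; y = λ·(17 - 26) - 31 ≡ 11. → (26, 11)
8P: (26, 11) + (24, 23). λ = (23 - 11)/(24 - 26) ≡ 12/35 mod 37. 35⁻¹ ≡ 18 (mod 37), so λ ≡ 31.
  x = λ² - 26 - 24 = 961 - 50 ≡ 23; y = λ·(26 - 23) - 11 ≡ 8. → (23, 8)
9P: (23, 8) + (24, 23). λ = (23 - 8)/(24 - 23) ≡ 15/1 mod 37. 1⁻¹ ≡ 1 (mod 37) since 1·1 = 1 ≡ 1, so λ ≡ 15.
  x = λ² - 23 - 24 = 225 - 47 ≡ 30; y = λ·(23 - 30) - 8 ≡ 35. → (30, 35)
10P: (30, 35) + (24, 23). λ = (23 - 35)/(24 - 30) ≡ 25/31 mod 37. 31⁻¹ ≡ 6 (mod 37) since 31·6 = 186 ≡ 1, so λ ≡ 2.
  x = λ² - 30 - 24 = 4 - 54 ≡ 24; y = λ·(30 - 24) - 35 ≡ 14. → (24, 14)
11P: (24, 14) + (24, 23): same x and y₁ ≡ -y₂, so the sum is O.
11P = O, so the order is 11.

11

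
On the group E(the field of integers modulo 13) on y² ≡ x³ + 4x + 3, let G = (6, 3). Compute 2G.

(10, 9)

tangent at (6, 3): λ = (3·6² + 4)/(2·3) ≡ 8/6. 6⁻¹ ≡ 11 (mod 13) since 6·11 = 66 ≡ 1, so λ ≡ 8·11 ≡ 10.
  x = λ² - 6 - 6 = 100 - 12 ≡ 10; y = λ·(6 - 10) - 3 ≡ 9. → (10, 9)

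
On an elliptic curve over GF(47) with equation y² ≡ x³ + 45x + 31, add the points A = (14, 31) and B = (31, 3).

(14, 31) + (31, 3). λ = (3 - 31)/(31 - 14) ≡ 19/17 mod 47. 17⁻¹ ≡ 36 (mod 47), so λ ≡ 26.
  x = λ² - 14 - 31 = 676 - 45 ≡ 20; y = λ·(14 - 20) - 31 ≡ 1. → (20, 1)

(20, 1)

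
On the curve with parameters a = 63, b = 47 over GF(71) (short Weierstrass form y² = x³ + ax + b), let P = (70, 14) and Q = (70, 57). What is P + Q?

O

The two points share x = 70 and their y-coordinates satisfy 14 + 57 ≡ 0 (mod 71), so they are inverses. Their sum is O.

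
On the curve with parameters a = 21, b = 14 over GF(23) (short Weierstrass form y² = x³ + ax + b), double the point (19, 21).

(8, 2)

tangent at (19, 21): λ = (3·19² + 21)/(2·21) ≡ 0/19. 19⁻¹ ≡ 17 (mod 23) since 19·17 = 323 ≡ 1, so λ ≡ 0·17 ≡ 0.
  x = λ² - 19 - 19 = 0 - 38 ≡ 8; y = λ·(19 - 8) - 21 ≡ 2. → (8, 2)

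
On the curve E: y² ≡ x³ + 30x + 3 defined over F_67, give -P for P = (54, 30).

-(54, 30) = (54, -30 mod 67) = (54, 37).

(54, 37)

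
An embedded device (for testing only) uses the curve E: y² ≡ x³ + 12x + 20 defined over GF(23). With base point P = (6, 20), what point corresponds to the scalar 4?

(12, 12)

Double-and-add on 4 = (100)₂. Start with P = (6, 20) for the leading 1-bit.
double: tangent at (6, 20): λ = (3·6² + 12)/(2·20) ≡ 5/17. 17⁻¹ ≡ 19 (mod 23) since 17·19 = 323 ≡ 1, so λ ≡ 5·19 ≡ 3.
  x = λ² - 6 - 6 = 9 - 12 ≡ 20; y = λ·(6 - 20) - 20 ≡ 7. → (20, 7)
double: tangent at (20, 7): λ = (3·20² + 12)/(2·7) ≡ 16/14. 14⁻¹ ≡ 5 (mod 23) since 14·5 = 70 ≡ 1, so λ ≡ 16·5 ≡ 11.
  x = λ² - 20 - 20 = 121 - 40 ≡ 12; y = λ·(20 - 12) - 7 ≡ 12. → (12, 12)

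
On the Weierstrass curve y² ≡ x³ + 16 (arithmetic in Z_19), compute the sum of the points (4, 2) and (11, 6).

(4, 2) + (11, 6). λ = (6 - 2)/(11 - 4) ≡ 4/7 mod 19. 7⁻¹ ≡ 11 (mod 19), so λ ≡ 6.
  x = λ² - 4 - 11 = 36 - 15 ≡ 2; y = λ·(4 - 2) - 2 ≡ 10. → (2, 10)

(2, 10)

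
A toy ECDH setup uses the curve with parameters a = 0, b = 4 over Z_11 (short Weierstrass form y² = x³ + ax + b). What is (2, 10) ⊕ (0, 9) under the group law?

(2, 10) + (0, 9). λ = (9 - 10)/(0 - 2) ≡ 10/9 mod 11. 9⁻¹ ≡ 5 (mod 11) since 9·5 = 45 ≡ 1, so λ ≡ 6.
  x = λ² - 2 - 0 = 36 - 2 ≡ 1; y = λ·(2 - 1) - 10 ≡ 7. → (1, 7)

(1, 7)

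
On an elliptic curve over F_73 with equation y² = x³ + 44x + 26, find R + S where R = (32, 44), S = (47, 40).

(32, 44) + (47, 40). λ = (40 - 44)/(47 - 32) ≡ 69/15 mod 73. 15⁻¹ ≡ 39 (mod 73) since 15·39 = 585 ≡ 1, so λ ≡ 63.
  x = λ² - 32 - 47 = 3969 - 79 ≡ 21; y = λ·(32 - 21) - 44 ≡ 65. → (21, 65)

(21, 65)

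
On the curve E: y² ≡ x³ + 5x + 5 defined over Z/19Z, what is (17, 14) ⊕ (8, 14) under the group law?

(13, 5)

(17, 14) + (8, 14). λ = (14 - 14)/(8 - 17) ≡ 0/10 mod 19. 10⁻¹ ≡ 2 (mod 19), so λ ≡ 0.
  x = λ² - 17 - 8 = 0 - 25 ≡ 13; y = λ·(17 - 13) - 14 ≡ 5. → (13, 5)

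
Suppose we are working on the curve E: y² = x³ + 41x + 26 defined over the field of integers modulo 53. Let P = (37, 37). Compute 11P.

(49, 40)

Repeated addition: build up to 11P.
2P: tangent at (37, 37): λ = (3·37² + 41)/(2·37) ≡ 14/21. 21⁻¹ ≡ 48 (mod 53) since 21·48 = 1008 ≡ 1, so λ ≡ 14·48 ≡ 36.
  x = λ² - 37 - 37 = 1296 - 74 ≡ 3; y = λ·(37 - 3) - 37 ≡ 21. → (3, 21)
3P: (3, 21) + (37, 37). λ = (37 - 21)/(37 - 3) ≡ 16/34 mod 53. 34⁻¹ ≡ 39 (mod 53) since 34·39 = 1326 ≡ 1, so λ ≡ 41.
  x = λ² - 3 - 37 = 1681 - 40 ≡ 51; y = λ·(3 - 51) - 21 ≡ 25. → (51, 25)
4P: (51, 25) + (37, 37). λ = (37 - 25)/(37 - 51) ≡ 12/39 mod 53. 39⁻¹ ≡ 34 (mod 53) since 39·34 = 1326 ≡ 1, so λ ≡ 37.
  x = λ² - 51 - 37 = 1369 - 88 ≡ 9; y = λ·(51 - 9) - 25 ≡ 45. → (9, 45)
5P: (9, 45) + (37, 37). λ = (37 - 45)/(37 - 9) ≡ 45/28 mod 53. 28⁻¹ ≡ 36 (mod 53) since 28·36 = 1008 ≡ 1, so λ ≡ 30.
  x = λ² - 9 - 37 = 900 - 46 ≡ 6; y = λ·(9 - 6) - 45 ≡ 45. → (6, 45)
6P: (6, 45) + (37, 37). λ = (37 - 45)/(37 - 6) ≡ 45/31 mod 53. 31⁻¹ ≡ 12 (mod 53), so λ ≡ 10.
  x = λ² - 6 - 37 = 100 - 43 ≡ 4; y = λ·(6 - 4) - 45 ≡ 28. → (4, 28)
7P: (4, 28) + (37, 37). λ = (37 - 28)/(37 - 4) ≡ 9/33 mod 53. 33⁻¹ ≡ 45 (mod 53), so λ ≡ 34.
  x = λ² - 4 - 37 = 1156 - 41 ≡ 2; y = λ·(4 - 2) - 28 ≡ 40. → (2, 40)
8P: (2, 40) + (37, 37). λ = (37 - 40)/(37 - 2) ≡ 50/35 mod 53. 35⁻¹ ≡ 50 (mod 53) since 35·50 = 1750 ≡ 1, so λ ≡ 9.
  x = λ² - 2 - 37 = 81 - 39 ≡ 42; y = λ·(2 - 42) - 40 ≡ 24. → (42, 24)
9P: (42, 24) + (37, 37). λ = (37 - 24)/(37 - 42) ≡ 13/48 mod 53. 48⁻¹ ≡ 21 (mod 53) since 48·21 = 1008 ≡ 1, so λ ≡ 8.
  x = λ² - 42 - 37 = 64 - 79 ≡ 38; y = λ·(42 - 38) - 24 ≡ 8. → (38, 8)
10P: (38, 8) + (37, 37). λ = (37 - 8)/(37 - 38) ≡ 29/52 mod 53. 52⁻¹ ≡ 52 (mod 53) since 52·52 = 2704 ≡ 1, so λ ≡ 24.
  x = λ² - 38 - 37 = 576 - 75 ≡ 24; y = λ·(38 - 24) - 8 ≡ 10. → (24, 10)
11P: (24, 10) + (37, 37). λ = (37 - 10)/(37 - 24) ≡ 27/13 mod 53. 13⁻¹ ≡ 49 (mod 53) since 13·49 = 637 ≡ 1, so λ ≡ 51.
  x = λ² - 24 - 37 = 2601 - 61 ≡ 49; y = λ·(24 - 49) - 10 ≡ 40. → (49, 40)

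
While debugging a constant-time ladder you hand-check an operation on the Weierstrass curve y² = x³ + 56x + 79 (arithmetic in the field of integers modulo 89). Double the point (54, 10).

tangent at (54, 10): λ = (3·54² + 56)/(2·10) ≡ 82/20. 20⁻¹ ≡ 49 (mod 89) since 20·49 = 980 ≡ 1, so λ ≡ 82·49 ≡ 13.
  x = λ² - 54 - 54 = 169 - 108 ≡ 61; y = λ·(54 - 61) - 10 ≡ 77. → (61, 77)

(61, 77)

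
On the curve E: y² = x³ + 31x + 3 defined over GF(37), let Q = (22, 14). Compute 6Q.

(0, 22)

Repeated addition: build up to 6Q.
2Q: tangent at (22, 14): λ = (3·22² + 31)/(2·14) ≡ 3/28. 28⁻¹ ≡ 4 (mod 37) since 28·4 = 112 ≡ 1, so λ ≡ 3·4 ≡ 12.
  x = λ² - 22 - 22 = 144 - 44 ≡ 26; y = λ·(22 - 26) - 14 ≡ 12. → (26, 12)
3Q: (26, 12) + (22, 14). λ = (14 - 12)/(22 - 26) ≡ 2/33 mod 37. 33⁻¹ ≡ 9 (mod 37), so λ ≡ 18.
  x = λ² - 26 - 22 = 324 - 48 ≡ 17; y = λ·(26 - 17) - 12 ≡ 2. → (17, 2)
4Q: (17, 2) + (22, 14). λ = (14 - 2)/(22 - 17) ≡ 12/5 mod 37. 5⁻¹ ≡ 15 (mod 37), so λ ≡ 32.
  x = λ² - 17 - 22 = 1024 - 39 ≡ 23; y = λ·(17 - 23) - 2 ≡ 28. → (23, 28)
5Q: (23, 28) + (22, 14). λ = (14 - 28)/(22 - 23) ≡ 23/36 mod 37. 36⁻¹ ≡ 36 (mod 37) since 36·36 = 1296 ≡ 1, so λ ≡ 14.
  x = λ² - 23 - 22 = 196 - 45 ≡ 3; y = λ·(23 - 3) - 28 ≡ 30. → (3, 30)
6Q: (3, 30) + (22, 14). λ = (14 - 30)/(22 - 3) ≡ 21/19 mod 37. 19⁻¹ ≡ 2 (mod 37) since 19·2 = 38 ≡ 1, so λ ≡ 5.
  x = λ² - 3 - 22 = 25 - 25 ≡ 0; y = λ·(3 - 0) - 30 ≡ 22. → (0, 22)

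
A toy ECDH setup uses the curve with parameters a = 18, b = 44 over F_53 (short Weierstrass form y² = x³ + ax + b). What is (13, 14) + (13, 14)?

tangent at (13, 14): λ = (3·13² + 18)/(2·14) ≡ 48/28. 28⁻¹ ≡ 36 (mod 53), so λ ≡ 48·36 ≡ 32.
  x = λ² - 13 - 13 = 1024 - 26 ≡ 44; y = λ·(13 - 44) - 14 ≡ 1. → (44, 1)

(44, 1)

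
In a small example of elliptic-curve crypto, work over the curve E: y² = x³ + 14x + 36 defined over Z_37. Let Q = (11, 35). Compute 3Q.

Repeated addition: build up to 3Q.
2Q: tangent at (11, 35): λ = (3·11² + 14)/(2·35) ≡ 7/33. 33⁻¹ ≡ 9 (mod 37) since 33·9 = 297 ≡ 1, so λ ≡ 7·9 ≡ 26.
  x = λ² - 11 - 11 = 676 - 22 ≡ 25; y = λ·(11 - 25) - 35 ≡ 8. → (25, 8)
3Q: (25, 8) + (11, 35). λ = (35 - 8)/(11 - 25) ≡ 27/23 mod 37. 23⁻¹ ≡ 29 (mod 37), so λ ≡ 6.
  x = λ² - 25 - 11 = 36 - 36 ≡ 0; y = λ·(25 - 0) - 8 ≡ 31. → (0, 31)

(0, 31)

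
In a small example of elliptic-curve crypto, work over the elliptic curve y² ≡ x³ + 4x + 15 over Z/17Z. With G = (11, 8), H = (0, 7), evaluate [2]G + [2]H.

(8, 10)

First 2G:
Repeated addition: build up to 2G.
2G: tangent at (11, 8): λ = (3·11² + 4)/(2·8) ≡ 10/16. 16⁻¹ ≡ 16 (mod 17), so λ ≡ 10·16 ≡ 7.
  x = λ² - 11 - 11 = 49 - 22 ≡ 10; y = λ·(11 - 10) - 8 ≡ 16. → (10, 16)
2G = (10, 16).
Next 2H:
Repeated addition: build up to 2H.
2H: tangent at (0, 7): λ = (3·0² + 4)/(2·7) ≡ 4/14. 14⁻¹ ≡ 11 (mod 17) since 14·11 = 154 ≡ 1, so λ ≡ 4·11 ≡ 10.
  x = λ² - 0 - 0 = 100 - 0 ≡ 15; y = λ·(0 - 15) - 7 ≡ 13. → (15, 13)
2H = (15, 13).
Finally 2G + 2H:
(10, 16) + (15, 13). λ = (13 - 16)/(15 - 10) ≡ 14/5 mod 17. 5⁻¹ ≡ 7 (mod 17), so λ ≡ 13.
  x = λ² - 10 - 15 = 169 - 25 ≡ 8; y = λ·(10 - 8) - 16 ≡ 10. → (8, 10)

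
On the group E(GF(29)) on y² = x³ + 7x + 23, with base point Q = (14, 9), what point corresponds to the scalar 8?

Repeated addition: build up to 8Q.
2Q: tangent at (14, 9): λ = (3·14² + 7)/(2·9) ≡ 15/18. 18⁻¹ ≡ 21 (mod 29), so λ ≡ 15·21 ≡ 25.
  x = λ² - 14 - 14 = 625 - 28 ≡ 17; y = λ·(14 - 17) - 9 ≡ 3. → (17, 3)
3Q: (17, 3) + (14, 9). λ = (9 - 3)/(14 - 17) ≡ 6/26 mod 29. 26⁻¹ ≡ 19 (mod 29) since 26·19 = 494 ≡ 1, so λ ≡ 27.
  x = λ² - 17 - 14 = 729 - 31 ≡ 2; y = λ·(17 - 2) - 3 ≡ 25. → (2, 25)
4Q: (2, 25) + (14, 9). λ = (9 - 25)/(14 - 2) ≡ 13/12 mod 29. 12⁻¹ ≡ 17 (mod 29), so λ ≡ 18.
  x = λ² - 2 - 14 = 324 - 16 ≡ 18; y = λ·(2 - 18) - 25 ≡ 6. → (18, 6)
5Q: (18, 6) + (14, 9). λ = (9 - 6)/(14 - 18) ≡ 3/25 mod 29. 25⁻¹ ≡ 7 (mod 29), so λ ≡ 21.
  x = λ² - 18 - 14 = 441 - 32 ≡ 3; y = λ·(18 - 3) - 6 ≡ 19. → (3, 19)
6Q: (3, 19) + (14, 9). λ = (9 - 19)/(14 - 3) ≡ 19/11 mod 29. 11⁻¹ ≡ 8 (mod 29), so λ ≡ 7.
  x = λ² - 3 - 14 = 49 - 17 ≡ 3; y = λ·(3 - 3) - 19 ≡ 10. → (3, 10)
7Q: (3, 10) + (14, 9). λ = (9 - 10)/(14 - 3) ≡ 28/11 mod 29. 11⁻¹ ≡ 8 (mod 29), so λ ≡ 21.
  x = λ² - 3 - 14 = 441 - 17 ≡ 18; y = λ·(3 - 18) - 10 ≡ 23. → (18, 23)
8Q: (18, 23) + (14, 9). λ = (9 - 23)/(14 - 18) ≡ 15/25 mod 29. 25⁻¹ ≡ 7 (mod 29), so λ ≡ 18.
  x = λ² - 18 - 14 = 324 - 32 ≡ 2; y = λ·(18 - 2) - 23 ≡ 4. → (2, 4)

(2, 4)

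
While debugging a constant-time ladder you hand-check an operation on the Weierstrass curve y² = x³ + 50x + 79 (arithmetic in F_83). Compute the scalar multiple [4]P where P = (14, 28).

Double-and-add on 4 = (100)₂. Start with P = (14, 28) for the leading 1-bit.
double: tangent at (14, 28): λ = (3·14² + 50)/(2·28) ≡ 57/56. 56⁻¹ ≡ 43 (mod 83) since 56·43 = 2408 ≡ 1, so λ ≡ 57·43 ≡ 44.
  x = λ² - 14 - 14 = 1936 - 28 ≡ 82; y = λ·(14 - 82) - 28 ≡ 51. → (82, 51)
double: tangent at (82, 51): λ = (3·82² + 50)/(2·51) ≡ 53/19. 19⁻¹ ≡ 35 (mod 83), so λ ≡ 53·35 ≡ 29.
  x = λ² - 82 - 82 = 841 - 164 ≡ 13; y = λ·(82 - 13) - 51 ≡ 41. → (13, 41)

(13, 41)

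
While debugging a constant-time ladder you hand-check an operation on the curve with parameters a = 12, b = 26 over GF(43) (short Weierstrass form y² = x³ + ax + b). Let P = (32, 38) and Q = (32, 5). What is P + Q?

The two points share x = 32 and their y-coordinates satisfy 38 + 5 ≡ 0 (mod 43), so they are inverses. Their sum is O.

O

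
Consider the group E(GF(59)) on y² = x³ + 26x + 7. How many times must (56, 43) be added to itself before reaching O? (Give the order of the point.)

2P: tangent at (56, 43): λ = (3·56² + 26)/(2·43) ≡ 53/27. 27⁻¹ ≡ 35 (mod 59) since 27·35 = 945 ≡ 1, so λ ≡ 53·35 ≡ 26.
  x = λ² - 56 - 56 = 676 - 112 ≡ 33; y = λ·(56 - 33) - 43 ≡ 24. → (33, 24)
3P: (33, 24) + (56, 43). λ = (43 - 24)/(56 - 33) ≡ 19/23 mod 59. 23⁻¹ ≡ 18 (mod 59), so λ ≡ 47.
  x = λ² - 33 - 56 = 2209 - 89 ≡ 55; y = λ·(33 - 55) - 24 ≡ 4. → (55, 4)
4P: (55, 4) + (56, 43). λ = (43 - 4)/(56 - 55) ≡ 39/1 mod 59. 1⁻¹ ≡ 1 (mod 59), so λ ≡ 39.
  x = λ² - 55 - 56 = 1521 - 111 ≡ 53; y = λ·(55 - 53) - 4 ≡ 15. → (53, 15)
5P: (53, 15) + (56, 43). λ = (43 - 15)/(56 - 53) ≡ 28/3 mod 59. 3⁻¹ ≡ 20 (mod 59), so λ ≡ 29.
  x = λ² - 53 - 56 = 841 - 109 ≡ 24; y = λ·(53 - 24) - 15 ≡ 0. → (24, 0)
6P: (24, 0) + (56, 43). λ = (43 - 0)/(56 - 24) ≡ 43/32 mod 59. 32⁻¹ ≡ 24 (mod 59), so λ ≡ 29.
  x = λ² - 24 - 56 = 841 - 80 ≡ 53; y = λ·(24 - 53) - 0 ≡ 44. → (53, 44)
7P: (53, 44) + (56, 43). λ = (43 - 44)/(56 - 53) ≡ 58/3 mod 59. 3⁻¹ ≡ 20 (mod 59), so λ ≡ 39.
  x = λ² - 53 - 56 = 1521 - 109 ≡ 55; y = λ·(53 - 55) - 44 ≡ 55. → (55, 55)
8P: (55, 55) + (56, 43). λ = (43 - 55)/(56 - 55) ≡ 47/1 mod 59. 1⁻¹ ≡ 1 (mod 59) since 1·1 = 1 ≡ 1, so λ ≡ 47.
  x = λ² - 55 - 56 = 2209 - 111 ≡ 33; y = λ·(55 - 33) - 55 ≡ 35. → (33, 35)
9P: (33, 35) + (56, 43). λ = (43 - 35)/(56 - 33) ≡ 8/23 mod 59. 23⁻¹ ≡ 18 (mod 59) since 23·18 = 414 ≡ 1, so λ ≡ 26.
  x = λ² - 33 - 56 = 676 - 89 ≡ 56; y = λ·(33 - 56) - 35 ≡ 16. → (56, 16)
10P: (56, 16) + (56, 43): same x and y₁ ≡ -y₂, so the sum is O.
10P = O, so the order is 10.

10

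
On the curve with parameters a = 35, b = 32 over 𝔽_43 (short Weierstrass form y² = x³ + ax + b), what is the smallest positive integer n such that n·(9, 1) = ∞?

4

2P: tangent at (9, 1): λ = (3·9² + 35)/(2·1) ≡ 20/2. 2⁻¹ ≡ 22 (mod 43), so λ ≡ 20·22 ≡ 10.
  x = λ² - 9 - 9 = 100 - 18 ≡ 39; y = λ·(9 - 39) - 1 ≡ 0. → (39, 0)
3P: (39, 0) + (9, 1). λ = (1 - 0)/(9 - 39) ≡ 1/13 mod 43. 13⁻¹ ≡ 10 (mod 43), so λ ≡ 10.
  x = λ² - 39 - 9 = 100 - 48 ≡ 9; y = λ·(39 - 9) - 0 ≡ 42. → (9, 42)
4P: (9, 42) + (9, 1): same x and y₁ ≡ -y₂, so the sum is ∞.
4P = ∞, so the order is 4.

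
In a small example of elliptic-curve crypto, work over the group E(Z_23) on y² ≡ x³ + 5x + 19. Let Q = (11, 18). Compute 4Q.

(6, 14)

Double-and-add on 4 = (100)₂. Start with Q = (11, 18) for the leading 1-bit.
double: tangent at (11, 18): λ = (3·11² + 5)/(2·18) ≡ 0/13. 13⁻¹ ≡ 16 (mod 23), so λ ≡ 0·16 ≡ 0.
  x = λ² - 11 - 11 = 0 - 22 ≡ 1; y = λ·(11 - 1) - 18 ≡ 5. → (1, 5)
double: tangent at (1, 5): λ = (3·1² + 5)/(2·5) ≡ 8/10. 10⁻¹ ≡ 7 (mod 23), so λ ≡ 8·7 ≡ 10.
  x = λ² - 1 - 1 = 100 - 2 ≡ 6; y = λ·(1 - 6) - 5 ≡ 14. → (6, 14)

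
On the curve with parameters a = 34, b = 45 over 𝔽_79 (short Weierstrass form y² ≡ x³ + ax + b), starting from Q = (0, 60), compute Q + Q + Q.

Repeated addition: build up to 3Q.
2Q: tangent at (0, 60): λ = (3·0² + 34)/(2·60) ≡ 34/41. 41⁻¹ ≡ 27 (mod 79) since 41·27 = 1107 ≡ 1, so λ ≡ 34·27 ≡ 49.
  x = λ² - 0 - 0 = 2401 - 0 ≡ 31; y = λ·(0 - 31) - 60 ≡ 1. → (31, 1)
3Q: (31, 1) + (0, 60). λ = (60 - 1)/(0 - 31) ≡ 59/48 mod 79. 48⁻¹ ≡ 28 (mod 79) since 48·28 = 1344 ≡ 1, so λ ≡ 72.
  x = λ² - 31 - 0 = 5184 - 31 ≡ 18; y = λ·(31 - 18) - 1 ≡ 66. → (18, 66)

(18, 66)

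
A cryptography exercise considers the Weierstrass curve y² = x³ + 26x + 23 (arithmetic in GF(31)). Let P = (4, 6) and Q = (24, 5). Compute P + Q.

(4, 6) + (24, 5). λ = (5 - 6)/(24 - 4) ≡ 30/20 mod 31. 20⁻¹ ≡ 14 (mod 31) since 20·14 = 280 ≡ 1, so λ ≡ 17.
  x = λ² - 4 - 24 = 289 - 28 ≡ 13; y = λ·(4 - 13) - 6 ≡ 27. → (13, 27)

(13, 27)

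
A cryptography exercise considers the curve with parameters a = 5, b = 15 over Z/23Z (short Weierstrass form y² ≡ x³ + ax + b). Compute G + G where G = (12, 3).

(22, 20)

tangent at (12, 3): λ = (3·12² + 5)/(2·3) ≡ 0/6. 6⁻¹ ≡ 4 (mod 23) since 6·4 = 24 ≡ 1, so λ ≡ 0·4 ≡ 0.
  x = λ² - 12 - 12 = 0 - 24 ≡ 22; y = λ·(12 - 22) - 3 ≡ 20. → (22, 20)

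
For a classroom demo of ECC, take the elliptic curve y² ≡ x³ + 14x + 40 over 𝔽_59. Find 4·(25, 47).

(58, 5)

Write G = (25, 47).
Repeated addition: build up to 4G.
2G: tangent at (25, 47): λ = (3·25² + 14)/(2·47) ≡ 1/35. 35⁻¹ ≡ 27 (mod 59) since 35·27 = 945 ≡ 1, so λ ≡ 1·27 ≡ 27.
  x = λ² - 25 - 25 = 729 - 50 ≡ 30; y = λ·(25 - 30) - 47 ≡ 54. → (30, 54)
3G: (30, 54) + (25, 47). λ = (47 - 54)/(25 - 30) ≡ 52/54 mod 59. 54⁻¹ ≡ 47 (mod 59), so λ ≡ 25.
  x = λ² - 30 - 25 = 625 - 55 ≡ 39; y = λ·(30 - 39) - 54 ≡ 16. → (39, 16)
4G: (39, 16) + (25, 47). λ = (47 - 16)/(25 - 39) ≡ 31/45 mod 59. 45⁻¹ ≡ 21 (mod 59) since 45·21 = 945 ≡ 1, so λ ≡ 2.
  x = λ² - 39 - 25 = 4 - 64 ≡ 58; y = λ·(39 - 58) - 16 ≡ 5. → (58, 5)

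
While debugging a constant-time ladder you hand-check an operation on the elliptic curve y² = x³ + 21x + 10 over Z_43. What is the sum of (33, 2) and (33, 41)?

O

The two points share x = 33 and their y-coordinates satisfy 2 + 41 ≡ 0 (mod 43), so they are inverses. Their sum is ∞.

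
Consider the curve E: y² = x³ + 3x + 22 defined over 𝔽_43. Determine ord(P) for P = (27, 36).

2P: tangent at (27, 36): λ = (3·27² + 3)/(2·36) ≡ 40/29. 29⁻¹ ≡ 3 (mod 43), so λ ≡ 40·3 ≡ 34.
  x = λ² - 27 - 27 = 1156 - 54 ≡ 27; y = λ·(27 - 27) - 36 ≡ 7. → (27, 7)
3P: (27, 7) + (27, 36): same x and y₁ ≡ -y₂, so the sum is ∞.
3P = ∞, so the order is 3.

3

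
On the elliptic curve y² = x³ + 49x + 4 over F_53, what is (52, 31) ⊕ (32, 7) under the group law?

(51, 2)

(52, 31) + (32, 7). λ = (7 - 31)/(32 - 52) ≡ 29/33 mod 53. 33⁻¹ ≡ 45 (mod 53) since 33·45 = 1485 ≡ 1, so λ ≡ 33.
  x = λ² - 52 - 32 = 1089 - 84 ≡ 51; y = λ·(52 - 51) - 31 ≡ 2. → (51, 2)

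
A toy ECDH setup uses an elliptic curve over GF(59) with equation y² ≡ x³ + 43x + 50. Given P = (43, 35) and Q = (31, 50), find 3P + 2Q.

(35, 48)

First 3P:
Repeated addition: build up to 3P.
2P: tangent at (43, 35): λ = (3·43² + 43)/(2·35) ≡ 44/11. 11⁻¹ ≡ 43 (mod 59), so λ ≡ 44·43 ≡ 4.
  x = λ² - 43 - 43 = 16 - 86 ≡ 48; y = λ·(43 - 48) - 35 ≡ 4. → (48, 4)
3P: (48, 4) + (43, 35). λ = (35 - 4)/(43 - 48) ≡ 31/54 mod 59. 54⁻¹ ≡ 47 (mod 59) since 54·47 = 2538 ≡ 1, so λ ≡ 41.
  x = λ² - 48 - 43 = 1681 - 91 ≡ 56; y = λ·(48 - 56) - 4 ≡ 22. → (56, 22)
3P = (56, 22).
Next 2Q:
Repeated addition: build up to 2Q.
2Q: tangent at (31, 50): λ = (3·31² + 43)/(2·50) ≡ 35/41. 41⁻¹ ≡ 36 (mod 59) since 41·36 = 1476 ≡ 1, so λ ≡ 35·36 ≡ 21.
  x = λ² - 31 - 31 = 441 - 62 ≡ 25; y = λ·(31 - 25) - 50 ≡ 17. → (25, 17)
2Q = (25, 17).
Finally 3P + 2Q:
(56, 22) + (25, 17). λ = (17 - 22)/(25 - 56) ≡ 54/28 mod 59. 28⁻¹ ≡ 19 (mod 59) since 28·19 = 532 ≡ 1, so λ ≡ 23.
  x = λ² - 56 - 25 = 529 - 81 ≡ 35; y = λ·(56 - 35) - 22 ≡ 48. → (35, 48)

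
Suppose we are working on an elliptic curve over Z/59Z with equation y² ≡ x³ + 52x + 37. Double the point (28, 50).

tangent at (28, 50): λ = (3·28² + 52)/(2·50) ≡ 44/41. 41⁻¹ ≡ 36 (mod 59) since 41·36 = 1476 ≡ 1, so λ ≡ 44·36 ≡ 50.
  x = λ² - 28 - 28 = 2500 - 56 ≡ 25; y = λ·(28 - 25) - 50 ≡ 41. → (25, 41)

(25, 41)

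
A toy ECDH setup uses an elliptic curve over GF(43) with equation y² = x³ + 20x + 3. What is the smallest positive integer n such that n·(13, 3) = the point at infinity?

2P: tangent at (13, 3): λ = (3·13² + 20)/(2·3) ≡ 11/6. 6⁻¹ ≡ 36 (mod 43) since 6·36 = 216 ≡ 1, so λ ≡ 11·36 ≡ 9.
  x = λ² - 13 - 13 = 81 - 26 ≡ 12; y = λ·(13 - 12) - 3 ≡ 6. → (12, 6)
3P: (12, 6) + (13, 3). λ = (3 - 6)/(13 - 12) ≡ 40/1 mod 43. 1⁻¹ ≡ 1 (mod 43), so λ ≡ 40.
  x = λ² - 12 - 13 = 1600 - 25 ≡ 27; y = λ·(12 - 27) - 6 ≡ 39. → (27, 39)
4P: (27, 39) + (13, 3). λ = (3 - 39)/(13 - 27) ≡ 7/29 mod 43. 29⁻¹ ≡ 3 (mod 43), so λ ≡ 21.
  x = λ² - 27 - 13 = 441 - 40 ≡ 14; y = λ·(27 - 14) - 39 ≡ 19. → (14, 19)
5P: (14, 19) + (13, 3). λ = (3 - 19)/(13 - 14) ≡ 27/42 mod 43. 42⁻¹ ≡ 42 (mod 43), so λ ≡ 16.
  x = λ² - 14 - 13 = 256 - 27 ≡ 14; y = λ·(14 - 14) - 19 ≡ 24. → (14, 24)
6P: (14, 24) + (13, 3). λ = (3 - 24)/(13 - 14) ≡ 22/42 mod 43. 42⁻¹ ≡ 42 (mod 43) since 42·42 = 1764 ≡ 1, so λ ≡ 21.
  x = λ² - 14 - 13 = 441 - 27 ≡ 27; y = λ·(14 - 27) - 24 ≡ 4. → (27, 4)
7P: (27, 4) + (13, 3). λ = (3 - 4)/(13 - 27) ≡ 42/29 mod 43. 29⁻¹ ≡ 3 (mod 43), so λ ≡ 40.
  x = λ² - 27 - 13 = 1600 - 40 ≡ 12; y = λ·(27 - 12) - 4 ≡ 37. → (12, 37)
8P: (12, 37) + (13, 3). λ = (3 - 37)/(13 - 12) ≡ 9/1 mod 43. 1⁻¹ ≡ 1 (mod 43) since 1·1 = 1 ≡ 1, so λ ≡ 9.
  x = λ² - 12 - 13 = 81 - 25 ≡ 13; y = λ·(12 - 13) - 37 ≡ 40. → (13, 40)
9P: (13, 40) + (13, 3): same x and y₁ ≡ -y₂, so the sum is the point at infinity.
9P = the point at infinity, so the order is 9.

9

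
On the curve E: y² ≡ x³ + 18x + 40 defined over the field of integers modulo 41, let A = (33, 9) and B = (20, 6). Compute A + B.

(39, 18)

(33, 9) + (20, 6). λ = (6 - 9)/(20 - 33) ≡ 38/28 mod 41. 28⁻¹ ≡ 22 (mod 41), so λ ≡ 16.
  x = λ² - 33 - 20 = 256 - 53 ≡ 39; y = λ·(33 - 39) - 9 ≡ 18. → (39, 18)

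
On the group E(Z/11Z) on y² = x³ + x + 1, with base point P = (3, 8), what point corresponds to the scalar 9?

Repeated addition: build up to 9P.
2P: tangent at (3, 8): λ = (3·3² + 1)/(2·8) ≡ 6/5. 5⁻¹ ≡ 9 (mod 11) since 5·9 = 45 ≡ 1, so λ ≡ 6·9 ≡ 10.
  x = λ² - 3 - 3 = 100 - 6 ≡ 6; y = λ·(3 - 6) - 8 ≡ 6. → (6, 6)
3P: (6, 6) + (3, 8). λ = (8 - 6)/(3 - 6) ≡ 2/8 mod 11. 8⁻¹ ≡ 7 (mod 11), so λ ≡ 3.
  x = λ² - 6 - 3 = 9 - 9 ≡ 0; y = λ·(6 - 0) - 6 ≡ 1. → (0, 1)
4P: (0, 1) + (3, 8). λ = (8 - 1)/(3 - 0) ≡ 7/3 mod 11. 3⁻¹ ≡ 4 (mod 11), so λ ≡ 6.
  x = λ² - 0 - 3 = 36 - 3 ≡ 0; y = λ·(0 - 0) - 1 ≡ 10. → (0, 10)
5P: (0, 10) + (3, 8). λ = (8 - 10)/(3 - 0) ≡ 9/3 mod 11. 3⁻¹ ≡ 4 (mod 11), so λ ≡ 3.
  x = λ² - 0 - 3 = 9 - 3 ≡ 6; y = λ·(0 - 6) - 10 ≡ 5. → (6, 5)
6P: (6, 5) + (3, 8). λ = (8 - 5)/(3 - 6) ≡ 3/8 mod 11. 8⁻¹ ≡ 7 (mod 11), so λ ≡ 10.
  x = λ² - 6 - 3 = 100 - 9 ≡ 3; y = λ·(6 - 3) - 5 ≡ 3. → (3, 3)
7P: (3, 3) + (3, 8): same x and y₁ ≡ -y₂, so the sum is O.
8P: O + (3, 8) = (3, 8) (identity).
9P: tangent at (3, 8): λ = (3·3² + 1)/(2·8) ≡ 6/5. 5⁻¹ ≡ 9 (mod 11) since 5·9 = 45 ≡ 1, so λ ≡ 6·9 ≡ 10.
  x = λ² - 3 - 3 = 100 - 6 ≡ 6; y = λ·(3 - 6) - 8 ≡ 6. → (6, 6)

(6, 6)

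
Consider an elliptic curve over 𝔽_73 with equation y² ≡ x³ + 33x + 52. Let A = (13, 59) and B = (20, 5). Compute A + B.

(28, 15)

(13, 59) + (20, 5). λ = (5 - 59)/(20 - 13) ≡ 19/7 mod 73. 7⁻¹ ≡ 21 (mod 73), so λ ≡ 34.
  x = λ² - 13 - 20 = 1156 - 33 ≡ 28; y = λ·(13 - 28) - 59 ≡ 15. → (28, 15)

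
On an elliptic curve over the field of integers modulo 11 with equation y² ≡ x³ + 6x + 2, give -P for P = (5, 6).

(5, 5)

-(5, 6) = (5, -6 mod 11) = (5, 5).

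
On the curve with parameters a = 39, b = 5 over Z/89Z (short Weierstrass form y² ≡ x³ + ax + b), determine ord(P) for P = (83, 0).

2

2P: (83, 0) + (83, 0): same x and y₁ ≡ -y₂, so the sum is 𝒪.
2P = 𝒪, so the order is 2.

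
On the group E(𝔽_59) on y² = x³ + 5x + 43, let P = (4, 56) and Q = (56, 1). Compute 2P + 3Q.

First 2P:
Repeated addition: build up to 2P.
2P: tangent at (4, 56): λ = (3·4² + 5)/(2·56) ≡ 53/53. 53⁻¹ ≡ 49 (mod 59), so λ ≡ 53·49 ≡ 1.
  x = λ² - 4 - 4 = 1 - 8 ≡ 52; y = λ·(4 - 52) - 56 ≡ 14. → (52, 14)
2P = (52, 14).
Next 3Q:
Repeated addition: build up to 3Q.
2Q: tangent at (56, 1): λ = (3·56² + 5)/(2·1) ≡ 32/2. 2⁻¹ ≡ 30 (mod 59), so λ ≡ 32·30 ≡ 16.
  x = λ² - 56 - 56 = 256 - 112 ≡ 26; y = λ·(56 - 26) - 1 ≡ 7. → (26, 7)
3Q: (26, 7) + (56, 1). λ = (1 - 7)/(56 - 26) ≡ 53/30 mod 59. 30⁻¹ ≡ 2 (mod 59) since 30·2 = 60 ≡ 1, so λ ≡ 47.
  x = λ² - 26 - 56 = 2209 - 82 ≡ 3; y = λ·(26 - 3) - 7 ≡ 12. → (3, 12)
3Q = (3, 12).
Finally 2P + 3Q:
(52, 14) + (3, 12). λ = (12 - 14)/(3 - 52) ≡ 57/10 mod 59. 10⁻¹ ≡ 6 (mod 59), so λ ≡ 47.
  x = λ² - 52 - 3 = 2209 - 55 ≡ 30; y = λ·(52 - 30) - 14 ≡ 17. → (30, 17)

(30, 17)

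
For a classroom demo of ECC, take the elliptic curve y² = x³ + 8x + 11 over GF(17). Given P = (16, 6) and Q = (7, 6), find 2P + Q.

(8, 3)

First 2P:
Repeated addition: build up to 2P.
2P: tangent at (16, 6): λ = (3·16² + 8)/(2·6) ≡ 11/12. 12⁻¹ ≡ 10 (mod 17), so λ ≡ 11·10 ≡ 8.
  x = λ² - 16 - 16 = 64 - 32 ≡ 15; y = λ·(16 - 15) - 6 ≡ 2. → (15, 2)
2P = (15, 2).
Finally 2P + Q:
(15, 2) + (7, 6). λ = (6 - 2)/(7 - 15) ≡ 4/9 mod 17. 9⁻¹ ≡ 2 (mod 17) since 9·2 = 18 ≡ 1, so λ ≡ 8.
  x = λ² - 15 - 7 = 64 - 22 ≡ 8; y = λ·(15 - 8) - 2 ≡ 3. → (8, 3)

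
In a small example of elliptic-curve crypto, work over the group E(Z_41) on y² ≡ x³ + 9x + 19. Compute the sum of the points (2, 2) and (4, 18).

(2, 2) + (4, 18). λ = (18 - 2)/(4 - 2) ≡ 16/2 mod 41. 2⁻¹ ≡ 21 (mod 41) since 2·21 = 42 ≡ 1, so λ ≡ 8.
  x = λ² - 2 - 4 = 64 - 6 ≡ 17; y = λ·(2 - 17) - 2 ≡ 1. → (17, 1)

(17, 1)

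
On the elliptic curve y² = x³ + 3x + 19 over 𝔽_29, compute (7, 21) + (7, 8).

The two points share x = 7 and their y-coordinates satisfy 21 + 8 ≡ 0 (mod 29), so they are inverses. Their sum is 𝒪.

O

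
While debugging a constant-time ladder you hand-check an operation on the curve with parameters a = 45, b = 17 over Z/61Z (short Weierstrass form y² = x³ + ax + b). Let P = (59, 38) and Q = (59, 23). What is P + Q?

O

The two points share x = 59 and their y-coordinates satisfy 38 + 23 ≡ 0 (mod 61), so they are inverses. Their sum is the point at infinity.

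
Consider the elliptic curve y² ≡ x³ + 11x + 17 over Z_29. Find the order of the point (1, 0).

2P: (1, 0) + (1, 0): same x and y₁ ≡ -y₂, so the sum is O.
2P = O, so the order is 2.

2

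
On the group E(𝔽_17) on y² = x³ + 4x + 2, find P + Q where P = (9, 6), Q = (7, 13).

(9, 11)

(9, 6) + (7, 13). λ = (13 - 6)/(7 - 9) ≡ 7/15 mod 17. 15⁻¹ ≡ 8 (mod 17) since 15·8 = 120 ≡ 1, so λ ≡ 5.
  x = λ² - 9 - 7 = 25 - 16 ≡ 9; y = λ·(9 - 9) - 6 ≡ 11. → (9, 11)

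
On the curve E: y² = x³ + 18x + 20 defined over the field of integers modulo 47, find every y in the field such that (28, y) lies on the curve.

x³ + 18x + 20 = 22476 ≡ 10 (mod 47).
10 is a non-residue mod 47; no y exists.

none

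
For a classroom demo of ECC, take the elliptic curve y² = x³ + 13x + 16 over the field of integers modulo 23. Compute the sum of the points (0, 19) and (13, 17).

(0, 19) + (13, 17). λ = (17 - 19)/(13 - 0) ≡ 21/13 mod 23. 13⁻¹ ≡ 16 (mod 23), so λ ≡ 14.
  x = λ² - 0 - 13 = 196 - 13 ≡ 22; y = λ·(0 - 22) - 19 ≡ 18. → (22, 18)

(22, 18)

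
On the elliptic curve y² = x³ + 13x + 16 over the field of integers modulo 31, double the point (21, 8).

(25, 30)

tangent at (21, 8): λ = (3·21² + 13)/(2·8) ≡ 3/16. 16⁻¹ ≡ 2 (mod 31) since 16·2 = 32 ≡ 1, so λ ≡ 3·2 ≡ 6.
  x = λ² - 21 - 21 = 36 - 42 ≡ 25; y = λ·(21 - 25) - 8 ≡ 30. → (25, 30)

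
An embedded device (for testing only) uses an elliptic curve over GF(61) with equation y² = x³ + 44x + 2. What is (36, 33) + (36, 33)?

(35, 58)

tangent at (36, 33): λ = (3·36² + 44)/(2·33) ≡ 28/5. 5⁻¹ ≡ 49 (mod 61), so λ ≡ 28·49 ≡ 30.
  x = λ² - 36 - 36 = 900 - 72 ≡ 35; y = λ·(36 - 35) - 33 ≡ 58. → (35, 58)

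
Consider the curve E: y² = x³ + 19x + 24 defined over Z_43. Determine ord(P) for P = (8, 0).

2P: (8, 0) + (8, 0): same x and y₁ ≡ -y₂, so the sum is O.
2P = O, so the order is 2.

2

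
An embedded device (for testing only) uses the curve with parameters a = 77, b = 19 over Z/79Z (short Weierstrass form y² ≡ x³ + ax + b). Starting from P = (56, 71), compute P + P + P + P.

Double-and-add on 4 = (100)₂. Start with P = (56, 71) for the leading 1-bit.
double: tangent at (56, 71): λ = (3·56² + 77)/(2·71) ≡ 5/63. 63⁻¹ ≡ 74 (mod 79), so λ ≡ 5·74 ≡ 54.
  x = λ² - 56 - 56 = 2916 - 112 ≡ 39; y = λ·(56 - 39) - 71 ≡ 57. → (39, 57)
double: tangent at (39, 57): λ = (3·39² + 77)/(2·57) ≡ 58/35. 35⁻¹ ≡ 70 (mod 79), so λ ≡ 58·70 ≡ 31.
  x = λ² - 39 - 39 = 961 - 78 ≡ 14; y = λ·(39 - 14) - 57 ≡ 7. → (14, 7)

(14, 7)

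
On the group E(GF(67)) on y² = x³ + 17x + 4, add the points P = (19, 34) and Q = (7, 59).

(3, 22)

(19, 34) + (7, 59). λ = (59 - 34)/(7 - 19) ≡ 25/55 mod 67. 55⁻¹ ≡ 39 (mod 67), so λ ≡ 37.
  x = λ² - 19 - 7 = 1369 - 26 ≡ 3; y = λ·(19 - 3) - 34 ≡ 22. → (3, 22)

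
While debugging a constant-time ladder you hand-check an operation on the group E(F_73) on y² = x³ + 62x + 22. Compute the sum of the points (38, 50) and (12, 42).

(11, 65)

(38, 50) + (12, 42). λ = (42 - 50)/(12 - 38) ≡ 65/47 mod 73. 47⁻¹ ≡ 14 (mod 73), so λ ≡ 34.
  x = λ² - 38 - 12 = 1156 - 50 ≡ 11; y = λ·(38 - 11) - 50 ≡ 65. → (11, 65)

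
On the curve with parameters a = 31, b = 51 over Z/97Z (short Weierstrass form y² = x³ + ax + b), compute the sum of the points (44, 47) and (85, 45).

(53, 67)

(44, 47) + (85, 45). λ = (45 - 47)/(85 - 44) ≡ 95/41 mod 97. 41⁻¹ ≡ 71 (mod 97), so λ ≡ 52.
  x = λ² - 44 - 85 = 2704 - 129 ≡ 53; y = λ·(44 - 53) - 47 ≡ 67. → (53, 67)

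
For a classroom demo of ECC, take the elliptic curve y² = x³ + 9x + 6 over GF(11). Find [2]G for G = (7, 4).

tangent at (7, 4): λ = (3·7² + 9)/(2·4) ≡ 2/8. 8⁻¹ ≡ 7 (mod 11), so λ ≡ 2·7 ≡ 3.
  x = λ² - 7 - 7 = 9 - 14 ≡ 6; y = λ·(7 - 6) - 4 ≡ 10. → (6, 10)

(6, 10)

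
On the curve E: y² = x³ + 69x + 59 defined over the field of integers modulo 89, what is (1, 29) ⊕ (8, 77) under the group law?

(1, 29) + (8, 77). λ = (77 - 29)/(8 - 1) ≡ 48/7 mod 89. 7⁻¹ ≡ 51 (mod 89), so λ ≡ 45.
  x = λ² - 1 - 8 = 2025 - 9 ≡ 58; y = λ·(1 - 58) - 29 ≡ 76. → (58, 76)

(58, 76)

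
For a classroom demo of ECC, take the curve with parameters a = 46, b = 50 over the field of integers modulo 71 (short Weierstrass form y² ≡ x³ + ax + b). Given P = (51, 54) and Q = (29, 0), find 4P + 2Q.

First 4P:
Double-and-add on 4 = (100)₂. Start with P = (51, 54) for the leading 1-bit.
double: tangent at (51, 54): λ = (3·51² + 46)/(2·54) ≡ 39/37. 37⁻¹ ≡ 48 (mod 71) since 37·48 = 1776 ≡ 1, so λ ≡ 39·48 ≡ 26.
  x = λ² - 51 - 51 = 676 - 102 ≡ 6; y = λ·(51 - 6) - 54 ≡ 51. → (6, 51)
double: tangent at (6, 51): λ = (3·6² + 46)/(2·51) ≡ 12/31. 31⁻¹ ≡ 55 (mod 71), so λ ≡ 12·55 ≡ 21.
  x = λ² - 6 - 6 = 441 - 12 ≡ 3; y = λ·(6 - 3) - 51 ≡ 12. → (3, 12)
4P = (3, 12).
Next 2Q:
Repeated addition: build up to 2Q.
2Q: (29, 0) + (29, 0): same x and y₁ ≡ -y₂, so the sum is O.
2Q = O.
Finally 4P + 2Q:
(3, 12) + O = (3, 12) (identity).

(3, 12)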